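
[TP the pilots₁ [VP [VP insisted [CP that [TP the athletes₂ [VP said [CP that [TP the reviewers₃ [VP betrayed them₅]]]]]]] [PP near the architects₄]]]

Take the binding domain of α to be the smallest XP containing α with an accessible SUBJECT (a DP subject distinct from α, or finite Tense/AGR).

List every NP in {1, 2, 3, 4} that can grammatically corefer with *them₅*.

{1, 2, 4}

*them* is a pronoun, so Principle B applies: it must be free in its binding domain.
Binding domain of *them₅*: the embedded TP, whose subject is the reviewers₃.
*the pilots₁* c-commands the pronoun but from outside its binding domain, and is not c-commanded by it → coindexation permitted.
*the athletes₂* c-commands the pronoun but from outside its binding domain, and is not c-commanded by it → coindexation permitted.
*the reviewers₃* c-commands the pronoun within its binding domain → coindexation would violate Principle B.
*the architects₄* and the pronoun do not c-command one another → neither Principle B nor Principle C is at stake; coindexation permitted.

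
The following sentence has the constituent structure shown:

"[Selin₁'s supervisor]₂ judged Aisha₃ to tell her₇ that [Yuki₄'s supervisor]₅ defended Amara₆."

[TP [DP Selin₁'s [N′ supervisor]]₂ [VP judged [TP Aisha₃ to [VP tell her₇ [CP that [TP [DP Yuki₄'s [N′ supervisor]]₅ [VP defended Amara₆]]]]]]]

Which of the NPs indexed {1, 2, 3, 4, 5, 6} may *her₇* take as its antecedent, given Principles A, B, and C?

*her* is a pronoun, so Principle B applies: it must be free in its binding domain.
Binding domain of *her₇*: the embedded TP, whose subject is Aisha₃.
*Selin₁* and the pronoun do not c-command one another → neither Principle B nor Principle C is at stake; coindexation permitted.
*[Selin₁'s supervisor]₂* c-commands the pronoun but from outside its binding domain, and is not c-commanded by it → coindexation permitted.
*Aisha₃* c-commands the pronoun within its binding domain → coindexation would violate Principle B.
*Yuki₄*: the pronoun c-commands this R-expression → coindexation would violate Principle C on *Yuki₄*.
*[Yuki₄'s supervisor]₅*: the pronoun c-commands this R-expression → coindexation would violate Principle C on *[Yuki₄'s supervisor]₅*.
*Amara₆*: the pronoun c-commands this R-expression → coindexation would violate Principle C on *Amara₆*.

{1, 2}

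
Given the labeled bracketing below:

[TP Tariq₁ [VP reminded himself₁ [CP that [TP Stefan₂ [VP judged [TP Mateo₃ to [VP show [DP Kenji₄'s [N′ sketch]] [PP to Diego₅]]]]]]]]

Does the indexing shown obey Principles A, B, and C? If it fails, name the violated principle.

The two coindexed NPs are *Tariq₁* and *himself₁*.
*himself₁* is an anaphor; its binding domain is the matrix TP, whose subject is Tariq₁. *Tariq₁* c-commands it within that domain and shares its index, so Principle A is satisfied.
*Tariq₁* is an R-expression; *himself₁* does not c-command it, and no other NP shares its index, so Principle C is satisfied.
All principles are respected.

grammatical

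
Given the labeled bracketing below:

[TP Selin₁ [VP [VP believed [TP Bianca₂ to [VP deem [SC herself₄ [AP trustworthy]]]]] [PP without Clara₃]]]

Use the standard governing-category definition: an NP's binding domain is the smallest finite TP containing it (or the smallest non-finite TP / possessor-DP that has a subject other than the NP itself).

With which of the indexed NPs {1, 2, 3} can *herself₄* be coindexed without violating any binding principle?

*herself* is an anaphor, so Principle A applies: it must be bound in its binding domain.
Binding domain of *herself₄*: the embedded TP, whose subject is Bianca₂.
*Selin₁* c-commands the anaphor but is outside its binding domain → cannot satisfy Principle A.
*Bianca₂* c-commands the anaphor within its binding domain → licit binder.
*Clara₃* does not c-command the anaphor → cannot bind it.

{2}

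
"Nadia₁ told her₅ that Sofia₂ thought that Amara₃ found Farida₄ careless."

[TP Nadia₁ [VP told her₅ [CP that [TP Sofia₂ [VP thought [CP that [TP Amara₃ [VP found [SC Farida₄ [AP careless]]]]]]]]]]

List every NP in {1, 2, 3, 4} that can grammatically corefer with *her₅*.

none

*her* is a pronoun, so Principle B applies: it must be free in its binding domain.
Binding domain of *her₅*: the matrix TP, whose subject is Nadia₁.
*Nadia₁* c-commands the pronoun within its binding domain → coindexation would violate Principle B.
*Sofia₂*: the pronoun c-commands this R-expression → coindexation would violate Principle C on *Sofia₂*.
*Amara₃*: the pronoun c-commands this R-expression → coindexation would violate Principle C on *Amara₃*.
*Farida₄*: the pronoun c-commands this R-expression → coindexation would violate Principle C on *Farida₄*.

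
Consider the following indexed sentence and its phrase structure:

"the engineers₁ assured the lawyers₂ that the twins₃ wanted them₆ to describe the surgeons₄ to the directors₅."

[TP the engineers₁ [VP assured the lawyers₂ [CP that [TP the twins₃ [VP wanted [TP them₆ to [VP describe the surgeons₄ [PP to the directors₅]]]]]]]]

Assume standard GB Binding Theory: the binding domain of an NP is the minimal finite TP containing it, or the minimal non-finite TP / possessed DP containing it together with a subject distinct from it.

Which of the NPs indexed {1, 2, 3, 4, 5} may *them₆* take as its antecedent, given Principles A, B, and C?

{1, 2}

*them* is a pronoun, so Principle B applies: it must be free in its binding domain.
Binding domain of *them₆*: the embedded TP, whose subject is the twins₃.
*the engineers₁* c-commands the pronoun but from outside its binding domain, and is not c-commanded by it → coindexation permitted.
*the lawyers₂* c-commands the pronoun but from outside its binding domain, and is not c-commanded by it → coindexation permitted.
*the twins₃* c-commands the pronoun within its binding domain → coindexation would violate Principle B.
*the surgeons₄*: the pronoun c-commands this R-expression → coindexation would violate Principle C on *the surgeons₄*.
*the directors₅*: the pronoun c-commands this R-expression → coindexation would violate Principle C on *the directors₅*.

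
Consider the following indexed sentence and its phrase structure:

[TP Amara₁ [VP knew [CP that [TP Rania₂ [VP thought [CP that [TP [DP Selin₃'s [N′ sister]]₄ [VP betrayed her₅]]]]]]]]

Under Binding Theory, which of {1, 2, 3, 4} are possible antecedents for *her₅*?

*her* is a pronoun, so Principle B applies: it must be free in its binding domain.
Binding domain of *her₅*: the embedded TP, whose subject is [Selin₃'s sister]₄.
*Amara₁* c-commands the pronoun but from outside its binding domain, and is not c-commanded by it → coindexation permitted.
*Rania₂* c-commands the pronoun but from outside its binding domain, and is not c-commanded by it → coindexation permitted.
*Selin₃* and the pronoun do not c-command one another → neither Principle B nor Principle C is at stake; coindexation permitted.
*[Selin₃'s sister]₄* c-commands the pronoun within its binding domain → coindexation would violate Principle B.

{1, 2, 3}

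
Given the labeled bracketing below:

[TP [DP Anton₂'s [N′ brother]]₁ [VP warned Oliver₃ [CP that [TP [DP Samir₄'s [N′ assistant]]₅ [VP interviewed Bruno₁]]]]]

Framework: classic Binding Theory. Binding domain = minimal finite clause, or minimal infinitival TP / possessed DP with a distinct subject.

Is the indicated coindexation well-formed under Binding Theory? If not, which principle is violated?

Principle C

The two coindexed NPs are *[Anton₂'s brother]₁* and *Bruno₁*.
*Bruno₁* is an R-expression. Principle C requires it to be free everywhere.
*[Anton₂'s brother]₁* c-commands it and carries the same index.
The R-expression is bound → Principle C violation.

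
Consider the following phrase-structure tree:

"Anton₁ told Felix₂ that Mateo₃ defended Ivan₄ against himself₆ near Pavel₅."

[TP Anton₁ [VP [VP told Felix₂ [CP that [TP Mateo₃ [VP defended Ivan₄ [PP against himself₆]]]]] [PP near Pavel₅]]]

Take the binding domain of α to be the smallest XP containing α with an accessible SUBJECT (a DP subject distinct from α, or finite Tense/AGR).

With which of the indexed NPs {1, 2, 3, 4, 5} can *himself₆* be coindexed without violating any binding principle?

{3, 4}

*himself* is an anaphor, so Principle A applies: it must be bound in its binding domain.
Binding domain of *himself₆*: the embedded TP, whose subject is Mateo₃.
*Anton₁* c-commands the anaphor but is outside its binding domain → cannot satisfy Principle A.
*Felix₂* c-commands the anaphor but is outside its binding domain → cannot satisfy Principle A.
*Mateo₃* c-commands the anaphor within its binding domain → licit binder.
*Ivan₄* c-commands the anaphor within its binding domain → licit binder.
*Pavel₅* does not c-command the anaphor → cannot bind it.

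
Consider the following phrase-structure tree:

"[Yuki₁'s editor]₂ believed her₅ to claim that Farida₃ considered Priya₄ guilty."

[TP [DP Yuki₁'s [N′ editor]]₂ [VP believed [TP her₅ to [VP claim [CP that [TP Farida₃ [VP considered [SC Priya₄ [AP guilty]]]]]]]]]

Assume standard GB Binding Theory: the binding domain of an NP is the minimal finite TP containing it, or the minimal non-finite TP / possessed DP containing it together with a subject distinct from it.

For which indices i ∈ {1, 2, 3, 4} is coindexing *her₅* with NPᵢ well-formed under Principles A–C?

{1}

*her* is a pronoun, so Principle B applies: it must be free in its binding domain.
Binding domain of *her₅*: the matrix TP, whose subject is [Yuki₁'s editor]₂.
*Yuki₁* and the pronoun do not c-command one another → neither Principle B nor Principle C is at stake; coindexation permitted.
*[Yuki₁'s editor]₂* c-commands the pronoun within its binding domain → coindexation would violate Principle B.
*Farida₃*: the pronoun c-commands this R-expression → coindexation would violate Principle C on *Farida₃*.
*Priya₄*: the pronoun c-commands this R-expression → coindexation would violate Principle C on *Priya₄*.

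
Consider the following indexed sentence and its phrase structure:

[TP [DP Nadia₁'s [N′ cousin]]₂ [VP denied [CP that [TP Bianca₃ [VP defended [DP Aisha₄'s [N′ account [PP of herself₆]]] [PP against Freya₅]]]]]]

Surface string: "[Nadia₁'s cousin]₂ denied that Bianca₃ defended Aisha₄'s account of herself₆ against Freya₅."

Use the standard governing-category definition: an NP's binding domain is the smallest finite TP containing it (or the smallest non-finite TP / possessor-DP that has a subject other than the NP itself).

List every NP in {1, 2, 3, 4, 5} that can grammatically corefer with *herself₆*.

*herself* is an anaphor, so Principle A applies: it must be bound in its binding domain.
Binding domain of *herself₆*: the possessed DP, whose subject is Aisha₄.
*Nadia₁* does not c-command the anaphor → cannot bind it.
*[Nadia₁'s cousin]₂* c-commands the anaphor but is outside its binding domain → cannot satisfy Principle A.
*Bianca₃* c-commands the anaphor but is outside its binding domain → cannot satisfy Principle A.
*Aisha₄* c-commands the anaphor within its binding domain → licit binder.
*Freya₅* does not c-command the anaphor → cannot bind it.

{4}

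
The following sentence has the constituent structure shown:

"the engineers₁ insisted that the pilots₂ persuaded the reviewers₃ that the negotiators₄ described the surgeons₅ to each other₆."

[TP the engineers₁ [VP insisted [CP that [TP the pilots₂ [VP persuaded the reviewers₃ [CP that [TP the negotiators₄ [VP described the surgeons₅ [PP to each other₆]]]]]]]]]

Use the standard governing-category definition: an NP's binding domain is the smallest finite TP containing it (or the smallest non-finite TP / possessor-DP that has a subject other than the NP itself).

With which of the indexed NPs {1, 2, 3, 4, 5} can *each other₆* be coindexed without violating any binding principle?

{4, 5}

*each other* is an anaphor, so Principle A applies: it must be bound in its binding domain.
Binding domain of *each other₆*: the embedded TP, whose subject is the negotiators₄.
*the engineers₁* c-commands the anaphor but is outside its binding domain → cannot satisfy Principle A.
*the pilots₂* c-commands the anaphor but is outside its binding domain → cannot satisfy Principle A.
*the reviewers₃* c-commands the anaphor but is outside its binding domain → cannot satisfy Principle A.
*the negotiators₄* c-commands the anaphor within its binding domain → licit binder.
*the surgeons₅* c-commands the anaphor within its binding domain → licit binder.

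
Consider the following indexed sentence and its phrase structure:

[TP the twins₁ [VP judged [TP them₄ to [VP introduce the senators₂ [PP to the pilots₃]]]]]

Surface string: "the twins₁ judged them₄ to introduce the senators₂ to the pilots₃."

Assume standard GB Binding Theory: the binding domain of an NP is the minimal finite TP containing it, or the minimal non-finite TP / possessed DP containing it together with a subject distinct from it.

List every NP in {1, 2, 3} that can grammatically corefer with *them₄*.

*them* is a pronoun, so Principle B applies: it must be free in its binding domain.
Binding domain of *them₄*: the matrix TP, whose subject is the twins₁.
*the twins₁* c-commands the pronoun within its binding domain → coindexation would violate Principle B.
*the senators₂*: the pronoun c-commands this R-expression → coindexation would violate Principle C on *the senators₂*.
*the pilots₃*: the pronoun c-commands this R-expression → coindexation would violate Principle C on *the pilots₃*.

none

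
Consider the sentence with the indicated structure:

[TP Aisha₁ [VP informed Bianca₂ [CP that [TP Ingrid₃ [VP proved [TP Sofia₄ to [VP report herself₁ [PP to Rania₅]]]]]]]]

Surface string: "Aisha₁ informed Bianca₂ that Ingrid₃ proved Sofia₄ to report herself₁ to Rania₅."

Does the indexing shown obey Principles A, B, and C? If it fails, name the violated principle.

The two coindexed NPs are *Aisha₁* and *herself₁*.
*herself₁* is an anaphor. Principle A requires it to be bound within its binding domain — the embedded TP, whose subject is Sofia₄.
Within that domain it is c-commanded by *Sofia₄*, which does not share its index.
*Aisha₁* does c-command the anaphor, but from outside its binding domain.
The anaphor is unbound in its domain → Principle A violation.

Principle A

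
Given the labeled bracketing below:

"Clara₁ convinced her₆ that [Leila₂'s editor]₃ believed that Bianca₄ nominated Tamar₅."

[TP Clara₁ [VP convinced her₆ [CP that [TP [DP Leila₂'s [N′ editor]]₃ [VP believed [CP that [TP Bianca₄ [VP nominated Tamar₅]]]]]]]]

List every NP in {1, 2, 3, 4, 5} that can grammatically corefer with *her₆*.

*her* is a pronoun, so Principle B applies: it must be free in its binding domain.
Binding domain of *her₆*: the matrix TP, whose subject is Clara₁.
*Clara₁* c-commands the pronoun within its binding domain → coindexation would violate Principle B.
*Leila₂*: the pronoun c-commands this R-expression → coindexation would violate Principle C on *Leila₂*.
*[Leila₂'s editor]₃*: the pronoun c-commands this R-expression → coindexation would violate Principle C on *[Leila₂'s editor]₃*.
*Bianca₄*: the pronoun c-commands this R-expression → coindexation would violate Principle C on *Bianca₄*.
*Tamar₅*: the pronoun c-commands this R-expression → coindexation would violate Principle C on *Tamar₅*.

none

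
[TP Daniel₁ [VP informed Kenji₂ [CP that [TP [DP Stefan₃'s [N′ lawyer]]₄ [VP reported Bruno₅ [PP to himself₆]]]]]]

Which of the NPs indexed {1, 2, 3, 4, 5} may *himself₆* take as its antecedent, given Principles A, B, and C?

*himself* is an anaphor, so Principle A applies: it must be bound in its binding domain.
Binding domain of *himself₆*: the embedded TP, whose subject is [Stefan₃'s lawyer]₄.
*Daniel₁* c-commands the anaphor but is outside its binding domain → cannot satisfy Principle A.
*Kenji₂* c-commands the anaphor but is outside its binding domain → cannot satisfy Principle A.
*Stefan₃* does not c-command the anaphor → cannot bind it.
*[Stefan₃'s lawyer]₄* c-commands the anaphor within its binding domain → licit binder.
*Bruno₅* c-commands the anaphor within its binding domain → licit binder.

{4, 5}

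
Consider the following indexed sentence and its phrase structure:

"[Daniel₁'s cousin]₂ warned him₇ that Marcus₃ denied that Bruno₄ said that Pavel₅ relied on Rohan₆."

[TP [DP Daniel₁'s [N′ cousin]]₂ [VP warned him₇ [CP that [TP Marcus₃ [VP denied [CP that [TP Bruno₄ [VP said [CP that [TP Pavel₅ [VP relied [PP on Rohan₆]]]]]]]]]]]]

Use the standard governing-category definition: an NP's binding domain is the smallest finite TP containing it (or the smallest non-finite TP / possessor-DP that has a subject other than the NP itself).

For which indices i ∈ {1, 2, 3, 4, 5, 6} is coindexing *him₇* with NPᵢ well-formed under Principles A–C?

*him* is a pronoun, so Principle B applies: it must be free in its binding domain.
Binding domain of *him₇*: the matrix TP, whose subject is [Daniel₁'s cousin]₂.
*Daniel₁* and the pronoun do not c-command one another → neither Principle B nor Principle C is at stake; coindexation permitted.
*[Daniel₁'s cousin]₂* c-commands the pronoun within its binding domain → coindexation would violate Principle B.
*Marcus₃*: the pronoun c-commands this R-expression → coindexation would violate Principle C on *Marcus₃*.
*Bruno₄*: the pronoun c-commands this R-expression → coindexation would violate Principle C on *Bruno₄*.
*Pavel₅*: the pronoun c-commands this R-expression → coindexation would violate Principle C on *Pavel₅*.
*Rohan₆*: the pronoun c-commands this R-expression → coindexation would violate Principle C on *Rohan₆*.

{1}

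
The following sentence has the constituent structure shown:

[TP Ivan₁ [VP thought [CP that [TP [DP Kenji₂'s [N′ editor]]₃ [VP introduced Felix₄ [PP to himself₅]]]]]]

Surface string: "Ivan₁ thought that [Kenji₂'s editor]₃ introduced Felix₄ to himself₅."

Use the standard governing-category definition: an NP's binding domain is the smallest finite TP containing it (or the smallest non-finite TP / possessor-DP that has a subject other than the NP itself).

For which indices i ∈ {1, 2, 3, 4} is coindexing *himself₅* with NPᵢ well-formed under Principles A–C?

*himself* is an anaphor, so Principle A applies: it must be bound in its binding domain.
Binding domain of *himself₅*: the embedded TP, whose subject is [Kenji₂'s editor]₃.
*Ivan₁* c-commands the anaphor but is outside its binding domain → cannot satisfy Principle A.
*Kenji₂* does not c-command the anaphor → cannot bind it.
*[Kenji₂'s editor]₃* c-commands the anaphor within its binding domain → licit binder.
*Felix₄* c-commands the anaphor within its binding domain → licit binder.

{3, 4}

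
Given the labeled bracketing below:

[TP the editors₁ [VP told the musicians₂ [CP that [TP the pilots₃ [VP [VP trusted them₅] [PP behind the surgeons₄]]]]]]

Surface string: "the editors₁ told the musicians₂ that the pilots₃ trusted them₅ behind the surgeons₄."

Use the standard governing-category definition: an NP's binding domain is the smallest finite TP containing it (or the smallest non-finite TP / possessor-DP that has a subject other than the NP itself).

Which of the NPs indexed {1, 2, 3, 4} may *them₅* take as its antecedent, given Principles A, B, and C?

*them* is a pronoun, so Principle B applies: it must be free in its binding domain.
Binding domain of *them₅*: the embedded TP, whose subject is the pilots₃.
*the editors₁* c-commands the pronoun but from outside its binding domain, and is not c-commanded by it → coindexation permitted.
*the musicians₂* c-commands the pronoun but from outside its binding domain, and is not c-commanded by it → coindexation permitted.
*the pilots₃* c-commands the pronoun within its binding domain → coindexation would violate Principle B.
*the surgeons₄* and the pronoun do not c-command one another → neither Principle B nor Principle C is at stake; coindexation permitted.

{1, 2, 4}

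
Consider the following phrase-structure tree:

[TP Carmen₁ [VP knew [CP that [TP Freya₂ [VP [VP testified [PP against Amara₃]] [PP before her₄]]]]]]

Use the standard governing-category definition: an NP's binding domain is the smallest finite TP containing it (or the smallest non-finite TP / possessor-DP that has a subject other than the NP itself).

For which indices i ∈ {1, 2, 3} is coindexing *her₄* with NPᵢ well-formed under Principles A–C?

{1, 3}

*her* is a pronoun, so Principle B applies: it must be free in its binding domain.
Binding domain of *her₄*: the embedded TP, whose subject is Freya₂.
*Carmen₁* c-commands the pronoun but from outside its binding domain, and is not c-commanded by it → coindexation permitted.
*Freya₂* c-commands the pronoun within its binding domain → coindexation would violate Principle B.
*Amara₃* and the pronoun do not c-command one another → neither Principle B nor Principle C is at stake; coindexation permitted.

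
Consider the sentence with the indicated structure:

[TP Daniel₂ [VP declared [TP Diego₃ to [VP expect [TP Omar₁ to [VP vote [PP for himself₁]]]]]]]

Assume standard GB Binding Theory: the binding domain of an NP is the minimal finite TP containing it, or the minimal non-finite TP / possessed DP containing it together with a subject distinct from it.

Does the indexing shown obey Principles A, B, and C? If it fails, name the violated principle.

grammatical

The two coindexed NPs are *Omar₁* and *himself₁*.
*himself₁* is an anaphor; its binding domain is the embedded TP, whose subject is Omar₁. *Omar₁* c-commands it within that domain and shares its index, so Principle A is satisfied.
*Omar₁* is an R-expression; *himself₁* does not c-command it, and no other NP shares its index, so Principle C is satisfied.
All principles are respected.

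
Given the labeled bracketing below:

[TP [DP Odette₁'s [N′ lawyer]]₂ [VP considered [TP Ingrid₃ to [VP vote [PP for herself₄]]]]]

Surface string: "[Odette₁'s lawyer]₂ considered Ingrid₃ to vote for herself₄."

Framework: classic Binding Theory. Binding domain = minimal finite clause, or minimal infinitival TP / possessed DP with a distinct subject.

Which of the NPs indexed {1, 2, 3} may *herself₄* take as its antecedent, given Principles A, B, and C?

*herself* is an anaphor, so Principle A applies: it must be bound in its binding domain.
Binding domain of *herself₄*: the embedded TP, whose subject is Ingrid₃.
*Odette₁* does not c-command the anaphor → cannot bind it.
*[Odette₁'s lawyer]₂* c-commands the anaphor but is outside its binding domain → cannot satisfy Principle A.
*Ingrid₃* c-commands the anaphor within its binding domain → licit binder.

{3}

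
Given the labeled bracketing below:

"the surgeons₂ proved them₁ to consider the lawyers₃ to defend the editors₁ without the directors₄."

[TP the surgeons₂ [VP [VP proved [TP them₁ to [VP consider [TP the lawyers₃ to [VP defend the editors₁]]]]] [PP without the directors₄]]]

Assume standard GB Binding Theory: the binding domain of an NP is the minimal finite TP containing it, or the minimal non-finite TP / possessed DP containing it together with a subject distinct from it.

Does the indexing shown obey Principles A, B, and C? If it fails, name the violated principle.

The two coindexed NPs are *them₁* and *the editors₁*.
*the editors₁* is an R-expression. Principle C requires it to be free everywhere.
*them₁* c-commands it and carries the same index.
The R-expression is bound → Principle C violation.

Principle C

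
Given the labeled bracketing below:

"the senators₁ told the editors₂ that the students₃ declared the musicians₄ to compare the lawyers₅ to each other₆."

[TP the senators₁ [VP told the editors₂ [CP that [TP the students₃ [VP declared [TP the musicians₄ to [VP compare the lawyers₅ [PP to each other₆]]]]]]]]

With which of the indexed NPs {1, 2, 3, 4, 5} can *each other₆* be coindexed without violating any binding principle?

*each other* is an anaphor, so Principle A applies: it must be bound in its binding domain.
Binding domain of *each other₆*: the embedded TP, whose subject is the musicians₄.
*the senators₁* c-commands the anaphor but is outside its binding domain → cannot satisfy Principle A.
*the editors₂* c-commands the anaphor but is outside its binding domain → cannot satisfy Principle A.
*the students₃* c-commands the anaphor but is outside its binding domain → cannot satisfy Principle A.
*the musicians₄* c-commands the anaphor within its binding domain → licit binder.
*the lawyers₅* c-commands the anaphor within its binding domain → licit binder.

{4, 5}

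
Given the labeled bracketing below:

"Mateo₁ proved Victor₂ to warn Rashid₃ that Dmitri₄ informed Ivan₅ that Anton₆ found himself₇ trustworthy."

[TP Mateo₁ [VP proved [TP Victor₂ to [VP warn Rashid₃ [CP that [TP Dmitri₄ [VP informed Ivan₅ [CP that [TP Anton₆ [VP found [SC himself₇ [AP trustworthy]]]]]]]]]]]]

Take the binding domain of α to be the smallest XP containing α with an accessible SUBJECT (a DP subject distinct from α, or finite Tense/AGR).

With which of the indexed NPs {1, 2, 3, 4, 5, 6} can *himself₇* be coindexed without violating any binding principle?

{6}

*himself* is an anaphor, so Principle A applies: it must be bound in its binding domain.
Binding domain of *himself₇*: the embedded TP, whose subject is Anton₆.
*Mateo₁* c-commands the anaphor but is outside its binding domain → cannot satisfy Principle A.
*Victor₂* c-commands the anaphor but is outside its binding domain → cannot satisfy Principle A.
*Rashid₃* c-commands the anaphor but is outside its binding domain → cannot satisfy Principle A.
*Dmitri₄* c-commands the anaphor but is outside its binding domain → cannot satisfy Principle A.
*Ivan₅* c-commands the anaphor but is outside its binding domain → cannot satisfy Principle A.
*Anton₆* c-commands the anaphor within its binding domain → licit binder.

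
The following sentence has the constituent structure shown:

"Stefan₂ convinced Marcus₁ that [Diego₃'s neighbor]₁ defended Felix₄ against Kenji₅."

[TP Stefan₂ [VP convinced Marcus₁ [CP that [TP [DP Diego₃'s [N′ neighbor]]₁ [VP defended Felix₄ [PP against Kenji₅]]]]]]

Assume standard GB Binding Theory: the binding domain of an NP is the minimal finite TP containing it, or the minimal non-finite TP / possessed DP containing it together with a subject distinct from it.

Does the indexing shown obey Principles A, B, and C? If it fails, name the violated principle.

The two coindexed NPs are *[Diego₃'s neighbor]₁* and *Marcus₁*.
*[Diego₃'s neighbor]₁* is an R-expression. Principle C requires it to be free everywhere.
*Marcus₁* c-commands it and carries the same index.
The R-expression is bound → Principle C violation.

Principle C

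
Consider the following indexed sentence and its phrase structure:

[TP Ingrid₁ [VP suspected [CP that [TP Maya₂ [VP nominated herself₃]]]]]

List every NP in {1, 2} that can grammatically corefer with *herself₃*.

*herself* is an anaphor, so Principle A applies: it must be bound in its binding domain.
Binding domain of *herself₃*: the embedded TP, whose subject is Maya₂.
*Ingrid₁* c-commands the anaphor but is outside its binding domain → cannot satisfy Principle A.
*Maya₂* c-commands the anaphor within its binding domain → licit binder.

{2}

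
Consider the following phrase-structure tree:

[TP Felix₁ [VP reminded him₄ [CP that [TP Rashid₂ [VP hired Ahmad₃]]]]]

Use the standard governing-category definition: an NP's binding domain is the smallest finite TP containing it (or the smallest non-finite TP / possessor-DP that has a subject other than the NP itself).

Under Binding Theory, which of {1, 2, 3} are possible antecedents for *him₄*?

none

*him* is a pronoun, so Principle B applies: it must be free in its binding domain.
Binding domain of *him₄*: the matrix TP, whose subject is Felix₁.
*Felix₁* c-commands the pronoun within its binding domain → coindexation would violate Principle B.
*Rashid₂*: the pronoun c-commands this R-expression → coindexation would violate Principle C on *Rashid₂*.
*Ahmad₃*: the pronoun c-commands this R-expression → coindexation would violate Principle C on *Ahmad₃*.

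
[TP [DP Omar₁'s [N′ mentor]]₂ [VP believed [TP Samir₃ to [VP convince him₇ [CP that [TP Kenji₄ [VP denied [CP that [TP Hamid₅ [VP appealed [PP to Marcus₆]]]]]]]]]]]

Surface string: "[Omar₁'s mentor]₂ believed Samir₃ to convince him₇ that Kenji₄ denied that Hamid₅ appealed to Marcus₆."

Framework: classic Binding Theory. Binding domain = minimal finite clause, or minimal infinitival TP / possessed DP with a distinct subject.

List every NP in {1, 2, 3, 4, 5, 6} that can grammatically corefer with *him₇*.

{1, 2}

*him* is a pronoun, so Principle B applies: it must be free in its binding domain.
Binding domain of *him₇*: the embedded TP, whose subject is Samir₃.
*Omar₁* and the pronoun do not c-command one another → neither Principle B nor Principle C is at stake; coindexation permitted.
*[Omar₁'s mentor]₂* c-commands the pronoun but from outside its binding domain, and is not c-commanded by it → coindexation permitted.
*Samir₃* c-commands the pronoun within its binding domain → coindexation would violate Principle B.
*Kenji₄*: the pronoun c-commands this R-expression → coindexation would violate Principle C on *Kenji₄*.
*Hamid₅*: the pronoun c-commands this R-expression → coindexation would violate Principle C on *Hamid₅*.
*Marcus₆*: the pronoun c-commands this R-expression → coindexation would violate Principle C on *Marcus₆*.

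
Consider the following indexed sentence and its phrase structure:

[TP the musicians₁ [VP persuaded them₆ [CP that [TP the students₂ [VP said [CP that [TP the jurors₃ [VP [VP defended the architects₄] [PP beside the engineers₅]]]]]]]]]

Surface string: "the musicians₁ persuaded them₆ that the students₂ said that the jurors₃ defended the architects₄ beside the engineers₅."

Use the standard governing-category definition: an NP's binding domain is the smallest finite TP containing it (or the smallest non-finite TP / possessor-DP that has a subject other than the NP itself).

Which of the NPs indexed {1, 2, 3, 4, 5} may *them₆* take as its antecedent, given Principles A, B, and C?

*them* is a pronoun, so Principle B applies: it must be free in its binding domain.
Binding domain of *them₆*: the matrix TP, whose subject is the musicians₁.
*the musicians₁* c-commands the pronoun within its binding domain → coindexation would violate Principle B.
*the students₂*: the pronoun c-commands this R-expression → coindexation would violate Principle C on *the students₂*.
*the jurors₃*: the pronoun c-commands this R-expression → coindexation would violate Principle C on *the jurors₃*.
*the architects₄*: the pronoun c-commands this R-expression → coindexation would violate Principle C on *the architects₄*.
*the engineers₅*: the pronoun c-commands this R-expression → coindexation would violate Principle C on *the engineers₅*.

none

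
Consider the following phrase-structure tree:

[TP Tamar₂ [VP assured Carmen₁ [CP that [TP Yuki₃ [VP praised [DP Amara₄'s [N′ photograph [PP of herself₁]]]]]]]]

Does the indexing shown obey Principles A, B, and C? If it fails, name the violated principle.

The two coindexed NPs are *Carmen₁* and *herself₁*.
*herself₁* is an anaphor. Principle A requires it to be bound within its binding domain — the possessed DP, whose subject is Amara₄.
Within that domain it is c-commanded by *Amara₄*, which does not share its index.
*Carmen₁* does c-command the anaphor, but from outside its binding domain.
The anaphor is unbound in its domain → Principle A violation.

Principle A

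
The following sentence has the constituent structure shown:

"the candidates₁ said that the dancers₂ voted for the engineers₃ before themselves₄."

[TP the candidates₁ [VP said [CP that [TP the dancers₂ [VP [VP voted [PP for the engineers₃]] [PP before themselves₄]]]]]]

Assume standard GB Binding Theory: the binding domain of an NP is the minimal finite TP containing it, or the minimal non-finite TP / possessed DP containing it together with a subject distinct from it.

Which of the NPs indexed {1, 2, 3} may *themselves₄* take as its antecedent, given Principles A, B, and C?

{2}

*themselves* is an anaphor, so Principle A applies: it must be bound in its binding domain.
Binding domain of *themselves₄*: the embedded TP, whose subject is the dancers₂.
*the candidates₁* c-commands the anaphor but is outside its binding domain → cannot satisfy Principle A.
*the dancers₂* c-commands the anaphor within its binding domain → licit binder.
*the engineers₃* does not c-command the anaphor → cannot bind it.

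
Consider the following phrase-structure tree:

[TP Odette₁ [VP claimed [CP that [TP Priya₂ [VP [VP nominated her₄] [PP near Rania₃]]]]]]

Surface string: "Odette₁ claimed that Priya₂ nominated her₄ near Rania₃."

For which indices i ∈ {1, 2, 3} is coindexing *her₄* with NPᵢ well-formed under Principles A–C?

{1, 3}

*her* is a pronoun, so Principle B applies: it must be free in its binding domain.
Binding domain of *her₄*: the embedded TP, whose subject is Priya₂.
*Odette₁* c-commands the pronoun but from outside its binding domain, and is not c-commanded by it → coindexation permitted.
*Priya₂* c-commands the pronoun within its binding domain → coindexation would violate Principle B.
*Rania₃* and the pronoun do not c-command one another → neither Principle B nor Principle C is at stake; coindexation permitted.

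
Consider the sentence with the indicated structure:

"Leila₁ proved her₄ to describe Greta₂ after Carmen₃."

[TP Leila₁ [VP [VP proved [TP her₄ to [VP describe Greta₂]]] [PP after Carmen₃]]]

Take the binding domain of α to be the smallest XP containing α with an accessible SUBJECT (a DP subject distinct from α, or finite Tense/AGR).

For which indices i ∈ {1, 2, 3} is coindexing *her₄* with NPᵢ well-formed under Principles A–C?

{3}

*her* is a pronoun, so Principle B applies: it must be free in its binding domain.
Binding domain of *her₄*: the matrix TP, whose subject is Leila₁.
*Leila₁* c-commands the pronoun within its binding domain → coindexation would violate Principle B.
*Greta₂*: the pronoun c-commands this R-expression → coindexation would violate Principle C on *Greta₂*.
*Carmen₃* and the pronoun do not c-command one another → neither Principle B nor Principle C is at stake; coindexation permitted.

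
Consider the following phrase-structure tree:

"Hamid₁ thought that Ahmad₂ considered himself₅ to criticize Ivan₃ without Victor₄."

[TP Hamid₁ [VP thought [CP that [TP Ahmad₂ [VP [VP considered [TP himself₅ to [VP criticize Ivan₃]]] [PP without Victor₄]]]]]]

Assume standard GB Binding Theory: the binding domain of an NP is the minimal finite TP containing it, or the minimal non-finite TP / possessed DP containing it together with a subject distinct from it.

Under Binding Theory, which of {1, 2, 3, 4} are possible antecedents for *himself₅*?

{2}

*himself* is an anaphor, so Principle A applies: it must be bound in its binding domain.
Binding domain of *himself₅*: the embedded TP, whose subject is Ahmad₂.
*Hamid₁* c-commands the anaphor but is outside its binding domain → cannot satisfy Principle A.
*Ahmad₂* c-commands the anaphor within its binding domain → licit binder.
*Ivan₃* does not c-command the anaphor → cannot bind it.
*Victor₄* does not c-command the anaphor → cannot bind it.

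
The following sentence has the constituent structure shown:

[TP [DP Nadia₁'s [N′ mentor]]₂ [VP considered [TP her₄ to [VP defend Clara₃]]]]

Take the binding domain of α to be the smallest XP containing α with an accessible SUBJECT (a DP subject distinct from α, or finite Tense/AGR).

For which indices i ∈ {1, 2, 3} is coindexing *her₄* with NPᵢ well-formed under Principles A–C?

{1}

*her* is a pronoun, so Principle B applies: it must be free in its binding domain.
Binding domain of *her₄*: the matrix TP, whose subject is [Nadia₁'s mentor]₂.
*Nadia₁* and the pronoun do not c-command one another → neither Principle B nor Principle C is at stake; coindexation permitted.
*[Nadia₁'s mentor]₂* c-commands the pronoun within its binding domain → coindexation would violate Principle B.
*Clara₃*: the pronoun c-commands this R-expression → coindexation would violate Principle C on *Clara₃*.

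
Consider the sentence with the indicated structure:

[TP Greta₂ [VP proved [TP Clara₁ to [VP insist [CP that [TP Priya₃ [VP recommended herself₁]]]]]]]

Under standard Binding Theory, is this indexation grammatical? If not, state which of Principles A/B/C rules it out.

The two coindexed NPs are *Clara₁* and *herself₁*.
*herself₁* is an anaphor. Principle A requires it to be bound within its binding domain — the embedded TP, whose subject is Priya₃.
Within that domain it is c-commanded by *Priya₃*, which does not share its index.
*Clara₁* does c-command the anaphor, but from outside its binding domain.
The anaphor is unbound in its domain → Principle A violation.

Principle A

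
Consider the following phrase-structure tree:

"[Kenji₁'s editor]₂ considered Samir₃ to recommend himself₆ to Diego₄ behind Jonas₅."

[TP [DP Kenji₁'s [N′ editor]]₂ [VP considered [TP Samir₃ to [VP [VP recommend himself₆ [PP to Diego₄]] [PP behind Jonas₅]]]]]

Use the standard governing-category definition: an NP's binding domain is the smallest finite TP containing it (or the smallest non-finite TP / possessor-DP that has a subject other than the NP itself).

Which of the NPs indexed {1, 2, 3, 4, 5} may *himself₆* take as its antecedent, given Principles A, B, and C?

*himself* is an anaphor, so Principle A applies: it must be bound in its binding domain.
Binding domain of *himself₆*: the embedded TP, whose subject is Samir₃.
*Kenji₁* does not c-command the anaphor → cannot bind it.
*[Kenji₁'s editor]₂* c-commands the anaphor but is outside its binding domain → cannot satisfy Principle A.
*Samir₃* c-commands the anaphor within its binding domain → licit binder.
*Diego₄* does not c-command the anaphor → cannot bind it.
*Jonas₅* does not c-command the anaphor → cannot bind it.

{3}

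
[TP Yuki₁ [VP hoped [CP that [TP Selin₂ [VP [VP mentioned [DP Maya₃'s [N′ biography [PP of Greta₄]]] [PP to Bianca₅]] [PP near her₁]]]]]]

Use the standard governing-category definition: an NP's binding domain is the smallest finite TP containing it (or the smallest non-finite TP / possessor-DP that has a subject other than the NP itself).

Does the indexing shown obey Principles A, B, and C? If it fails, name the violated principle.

grammatical

The two coindexed NPs are *Yuki₁* and *her₁*.
*her₁* is a pronoun; its binding domain is the embedded TP, whose subject is Selin₂. Within that domain it is c-commanded only by *Selin₂*, which carries a different index — the pronoun is free locally, so Principle B holds.
*Yuki₁* is an R-expression; *her₁* does not c-command it, and no other NP shares its index, so Principle C is satisfied.
All principles are respected.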